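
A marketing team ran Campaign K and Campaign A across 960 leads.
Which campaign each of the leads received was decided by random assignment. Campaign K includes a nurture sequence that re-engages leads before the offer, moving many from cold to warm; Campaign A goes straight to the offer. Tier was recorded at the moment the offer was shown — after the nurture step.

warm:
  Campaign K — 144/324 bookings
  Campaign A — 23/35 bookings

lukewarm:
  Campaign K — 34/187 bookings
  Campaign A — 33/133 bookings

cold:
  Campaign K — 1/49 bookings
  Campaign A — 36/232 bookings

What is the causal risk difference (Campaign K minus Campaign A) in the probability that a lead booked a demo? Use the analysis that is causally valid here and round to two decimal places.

+0.09

Campaign A is higher inside every engagement tier stratum but Campaign K is higher in aggregate. Whether to stratify depends on how engagement tier relates to the campaign.
Stratifying would compare campaigns among leads the campaigns themselves sorted into engagement tier groups — a form of selection on an intermediate. The unconditioned pooled rates give the total causal effect.
The causal difference is the pooled difference: 0.320 − 0.230 = +0.090.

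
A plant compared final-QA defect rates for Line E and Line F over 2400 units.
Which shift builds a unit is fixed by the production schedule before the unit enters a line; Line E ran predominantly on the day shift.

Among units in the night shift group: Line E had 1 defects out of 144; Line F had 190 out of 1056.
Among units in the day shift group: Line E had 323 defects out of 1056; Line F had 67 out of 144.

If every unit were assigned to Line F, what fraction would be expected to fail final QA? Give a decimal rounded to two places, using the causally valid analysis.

The stratified and pooled comparisons disagree (Line E wins within each shift; Line F wins overall), so the answer turns on the causal role of shift.
Nothing the line does changes shift; the imbalance is an allocation artefact. With shift also predicting the outcome, the pooled figure is confounded, and the within-stratum comparison is the causal one.
Standardising Line F to the population shift mix: 0.500·190/1056 + 0.500·67/144 = 0.323.

0.32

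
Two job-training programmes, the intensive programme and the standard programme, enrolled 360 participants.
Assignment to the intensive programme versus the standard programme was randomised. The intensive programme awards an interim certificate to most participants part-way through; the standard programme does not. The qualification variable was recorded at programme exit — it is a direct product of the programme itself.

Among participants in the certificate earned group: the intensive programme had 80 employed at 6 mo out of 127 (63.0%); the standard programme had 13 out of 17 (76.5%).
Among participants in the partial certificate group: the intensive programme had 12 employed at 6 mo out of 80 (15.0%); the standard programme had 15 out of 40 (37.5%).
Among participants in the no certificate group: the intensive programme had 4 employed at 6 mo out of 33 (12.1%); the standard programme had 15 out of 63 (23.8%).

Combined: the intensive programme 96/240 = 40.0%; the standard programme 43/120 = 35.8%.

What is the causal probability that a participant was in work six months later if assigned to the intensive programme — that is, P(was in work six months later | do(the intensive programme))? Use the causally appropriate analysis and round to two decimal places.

Qualification attained during the programme lies on the pathway programme → qualification attained during the programme → outcome, so adjusting for it blocks the indirect effect. For the total causal effect of programme, use the unadjusted pooled rates.
So P(outcome | do(the intensive programme)) is just the pooled rate for the intensive programme: 96/240 = 0.400.

0.40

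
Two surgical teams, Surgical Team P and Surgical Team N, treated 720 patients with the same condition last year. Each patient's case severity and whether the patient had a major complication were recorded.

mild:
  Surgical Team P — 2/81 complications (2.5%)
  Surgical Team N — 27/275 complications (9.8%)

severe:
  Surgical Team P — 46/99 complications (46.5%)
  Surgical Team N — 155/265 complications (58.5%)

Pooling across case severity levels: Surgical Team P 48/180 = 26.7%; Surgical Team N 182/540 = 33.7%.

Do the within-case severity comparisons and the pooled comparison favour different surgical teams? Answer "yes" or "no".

no

Within each case severity level (mild 2.5% vs 9.8%; severe 46.5% vs 58.5%), Surgical Team P has the lower rate every time. Pooled: 26.7% vs 33.7% — Surgical Team P has the lower rate overall. They agree.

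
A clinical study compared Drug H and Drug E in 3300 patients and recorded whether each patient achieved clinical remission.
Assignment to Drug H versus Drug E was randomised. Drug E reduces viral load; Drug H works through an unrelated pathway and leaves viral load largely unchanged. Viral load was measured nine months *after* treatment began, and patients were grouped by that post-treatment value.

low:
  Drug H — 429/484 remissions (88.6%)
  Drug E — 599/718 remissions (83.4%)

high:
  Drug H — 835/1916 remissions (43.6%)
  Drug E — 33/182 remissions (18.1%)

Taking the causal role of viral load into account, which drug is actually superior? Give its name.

The distribution of viral load is itself part of what the drug does — it is an intermediate outcome. Holding it fixed would remove that part of the effect; the total effect is the pooled difference.
Pooled: Drug H 52.7% vs Drug E 70.2%; Drug E is higher overall.

Drug E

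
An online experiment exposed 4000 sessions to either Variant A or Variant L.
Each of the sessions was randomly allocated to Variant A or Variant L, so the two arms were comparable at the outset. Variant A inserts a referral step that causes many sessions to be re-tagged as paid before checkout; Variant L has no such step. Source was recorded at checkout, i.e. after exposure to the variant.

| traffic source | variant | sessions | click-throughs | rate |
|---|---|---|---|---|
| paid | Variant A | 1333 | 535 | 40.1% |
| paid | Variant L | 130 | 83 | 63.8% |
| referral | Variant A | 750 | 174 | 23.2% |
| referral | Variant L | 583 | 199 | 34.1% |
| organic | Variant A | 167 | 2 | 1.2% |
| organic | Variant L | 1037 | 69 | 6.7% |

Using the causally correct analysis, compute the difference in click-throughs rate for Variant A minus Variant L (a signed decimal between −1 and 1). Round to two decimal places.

+0.12

Traffic source is downstream of the variant. One should not condition on a consequence of treatment, so the overall rates are the right comparison.
The causal difference is the pooled difference: 0.316 − 0.201 = +0.115.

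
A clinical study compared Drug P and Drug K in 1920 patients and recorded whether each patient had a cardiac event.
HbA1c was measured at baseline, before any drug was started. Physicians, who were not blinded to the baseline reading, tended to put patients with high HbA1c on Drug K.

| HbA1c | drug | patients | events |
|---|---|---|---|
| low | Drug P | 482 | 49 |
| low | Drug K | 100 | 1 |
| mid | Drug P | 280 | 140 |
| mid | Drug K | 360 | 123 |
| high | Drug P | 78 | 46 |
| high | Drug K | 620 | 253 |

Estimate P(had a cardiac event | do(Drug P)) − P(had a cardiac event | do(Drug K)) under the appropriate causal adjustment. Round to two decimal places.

HbA1c differs across drugs for reasons unrelated to any effect of the drug itself, and it separately predicts the outcome — a classic confounder. We must compare within HbA1c levels.
Adjusting over the population distribution of HbA1c: 0.303·(0.102−0.010) + 0.333·(0.500−0.342) + 0.364·(0.590−0.408) = +0.147.

+0.15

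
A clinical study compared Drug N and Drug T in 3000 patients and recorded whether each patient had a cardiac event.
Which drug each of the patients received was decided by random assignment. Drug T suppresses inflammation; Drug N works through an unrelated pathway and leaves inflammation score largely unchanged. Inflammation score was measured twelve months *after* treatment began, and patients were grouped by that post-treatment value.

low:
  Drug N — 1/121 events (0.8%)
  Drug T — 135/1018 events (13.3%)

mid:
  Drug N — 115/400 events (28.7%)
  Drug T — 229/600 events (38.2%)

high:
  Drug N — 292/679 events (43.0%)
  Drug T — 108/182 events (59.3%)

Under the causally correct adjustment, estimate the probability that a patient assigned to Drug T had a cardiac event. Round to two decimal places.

0.26

Inflammation score is downstream of the drug. One should not condition on a consequence of treatment, so the overall rates are the right comparison.
So P(outcome | do(Drug T)) is just the pooled rate for Drug T: 472/1800 = 0.262.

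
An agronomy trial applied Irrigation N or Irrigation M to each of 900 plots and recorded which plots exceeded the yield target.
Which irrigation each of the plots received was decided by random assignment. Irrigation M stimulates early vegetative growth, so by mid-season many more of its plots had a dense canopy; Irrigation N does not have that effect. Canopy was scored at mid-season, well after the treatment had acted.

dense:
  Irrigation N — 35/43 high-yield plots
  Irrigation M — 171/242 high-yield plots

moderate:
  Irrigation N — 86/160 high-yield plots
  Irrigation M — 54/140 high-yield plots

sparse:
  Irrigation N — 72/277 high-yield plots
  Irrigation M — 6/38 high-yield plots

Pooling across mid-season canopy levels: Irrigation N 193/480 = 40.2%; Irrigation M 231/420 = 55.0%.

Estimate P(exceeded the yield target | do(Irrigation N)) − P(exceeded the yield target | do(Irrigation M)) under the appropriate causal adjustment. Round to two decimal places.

The stratified and pooled comparisons disagree (Irrigation N wins within each mid-season canopy; Irrigation M wins overall), so the answer turns on the causal role of mid-season canopy.
Because the irrigation influences mid-season canopy, mid-season canopy is a post-treatment mediator, not a confounder. Stratifying on it would bias the estimate; the causal effect is the crude pooled difference.
The causal difference is the pooled difference: 0.402 − 0.550 = -0.148.

-0.15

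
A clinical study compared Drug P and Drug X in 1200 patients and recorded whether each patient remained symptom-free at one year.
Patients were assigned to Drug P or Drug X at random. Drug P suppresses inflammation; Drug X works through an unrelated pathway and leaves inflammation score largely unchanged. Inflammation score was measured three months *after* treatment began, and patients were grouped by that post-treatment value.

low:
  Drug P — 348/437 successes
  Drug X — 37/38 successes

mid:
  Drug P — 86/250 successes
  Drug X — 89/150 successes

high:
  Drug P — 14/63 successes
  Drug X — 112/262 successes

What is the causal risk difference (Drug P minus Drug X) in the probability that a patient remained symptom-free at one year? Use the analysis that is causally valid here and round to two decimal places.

Within every inflammation score level Drug X has the higher rate, yet pooled Drug P does — Simpson's reversal.
Inflammation score is downstream of the drug. One should not condition on a consequence of treatment, so the overall rates are the right comparison.
The causal difference is the pooled difference: 0.597 − 0.529 = +0.068.

+0.07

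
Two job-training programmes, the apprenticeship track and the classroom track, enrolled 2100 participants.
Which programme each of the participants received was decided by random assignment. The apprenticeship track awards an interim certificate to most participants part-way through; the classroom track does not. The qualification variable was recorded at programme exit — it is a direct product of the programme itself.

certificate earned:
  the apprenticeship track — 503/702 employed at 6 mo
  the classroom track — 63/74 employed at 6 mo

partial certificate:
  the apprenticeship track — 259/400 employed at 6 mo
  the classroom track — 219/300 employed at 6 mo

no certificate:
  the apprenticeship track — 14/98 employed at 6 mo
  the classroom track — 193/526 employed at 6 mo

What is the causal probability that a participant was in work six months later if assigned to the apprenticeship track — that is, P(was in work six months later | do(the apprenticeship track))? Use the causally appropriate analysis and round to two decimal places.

The stratified and pooled comparisons disagree (the classroom track wins within each qualification attained during the programme; the apprenticeship track wins overall), so the answer turns on the causal role of qualification attained during the programme.
Qualification attained during the programme here is a post-treatment variable shaped by the programme; conditioning on it would introduce bias rather than remove it. The overall comparison is the causal one.
So P(outcome | do(the apprenticeship track)) is just the pooled rate for the apprenticeship track: 776/1200 = 0.647.

0.65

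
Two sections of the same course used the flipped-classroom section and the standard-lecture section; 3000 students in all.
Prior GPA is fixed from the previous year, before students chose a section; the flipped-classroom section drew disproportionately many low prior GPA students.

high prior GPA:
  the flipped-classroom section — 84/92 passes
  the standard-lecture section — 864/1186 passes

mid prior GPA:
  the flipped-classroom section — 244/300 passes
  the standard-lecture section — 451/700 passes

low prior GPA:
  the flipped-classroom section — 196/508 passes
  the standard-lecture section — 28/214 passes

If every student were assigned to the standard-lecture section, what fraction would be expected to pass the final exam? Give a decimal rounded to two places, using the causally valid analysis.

0.56

Nothing the teaching method does changes prior GPA band; the imbalance is an allocation artefact. With prior GPA band also predicting the outcome, the pooled figure is confounded, and the within-stratum comparison is the causal one.
Standardising the standard-lecture section to the population prior GPA band mix: 0.426·864/1186 + 0.333·451/700 + 0.241·28/214 = 0.557.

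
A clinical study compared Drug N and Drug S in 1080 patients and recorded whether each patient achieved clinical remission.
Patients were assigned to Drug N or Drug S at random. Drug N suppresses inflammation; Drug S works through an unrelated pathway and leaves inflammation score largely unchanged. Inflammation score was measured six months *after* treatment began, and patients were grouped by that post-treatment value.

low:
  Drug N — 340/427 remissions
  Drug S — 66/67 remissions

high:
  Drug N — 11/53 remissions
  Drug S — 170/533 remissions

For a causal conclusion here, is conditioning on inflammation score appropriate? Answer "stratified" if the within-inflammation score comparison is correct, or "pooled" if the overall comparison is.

pooled

Stratifying would compare drugs among patients the drugs themselves sorted into inflammation score groups — a form of selection on an intermediate. The unconditioned pooled rates give the total causal effect.
Pooled: Drug N 73.1% vs Drug S 39.3%; Drug N is higher overall.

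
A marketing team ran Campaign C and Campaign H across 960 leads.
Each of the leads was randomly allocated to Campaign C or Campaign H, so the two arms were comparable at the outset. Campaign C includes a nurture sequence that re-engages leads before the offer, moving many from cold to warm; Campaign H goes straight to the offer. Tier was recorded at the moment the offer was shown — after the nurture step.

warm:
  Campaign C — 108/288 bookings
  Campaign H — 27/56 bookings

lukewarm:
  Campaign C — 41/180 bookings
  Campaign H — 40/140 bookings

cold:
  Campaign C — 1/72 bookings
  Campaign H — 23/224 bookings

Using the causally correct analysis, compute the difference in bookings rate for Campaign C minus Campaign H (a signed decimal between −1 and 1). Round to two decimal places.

+0.06

Because the campaign influences engagement tier, engagement tier is a post-treatment mediator, not a confounder. Stratifying on it would bias the estimate; the causal effect is the crude pooled difference.
The causal difference is the pooled difference: 0.278 − 0.214 = +0.063.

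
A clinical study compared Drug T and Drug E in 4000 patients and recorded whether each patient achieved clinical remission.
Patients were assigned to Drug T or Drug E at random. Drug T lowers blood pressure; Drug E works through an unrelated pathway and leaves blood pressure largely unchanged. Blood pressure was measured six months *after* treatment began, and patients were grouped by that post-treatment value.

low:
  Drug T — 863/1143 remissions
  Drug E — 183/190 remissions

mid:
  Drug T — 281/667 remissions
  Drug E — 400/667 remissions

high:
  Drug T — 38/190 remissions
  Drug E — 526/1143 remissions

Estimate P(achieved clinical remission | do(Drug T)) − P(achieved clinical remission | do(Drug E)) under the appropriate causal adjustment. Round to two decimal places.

+0.04

Because the drug influences blood pressure, blood pressure is a post-treatment mediator, not a confounder. Stratifying on it would bias the estimate; the causal effect is the crude pooled difference.
The causal difference is the pooled difference: 0.591 − 0.554 = +0.036.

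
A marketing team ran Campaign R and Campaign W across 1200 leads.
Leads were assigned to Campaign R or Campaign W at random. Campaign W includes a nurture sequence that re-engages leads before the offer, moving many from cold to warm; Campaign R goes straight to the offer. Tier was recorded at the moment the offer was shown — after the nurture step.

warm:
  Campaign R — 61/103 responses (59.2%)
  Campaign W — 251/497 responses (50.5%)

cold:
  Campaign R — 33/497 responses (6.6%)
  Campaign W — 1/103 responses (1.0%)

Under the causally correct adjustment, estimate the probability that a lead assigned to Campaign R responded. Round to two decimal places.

Within every engagement tier level Campaign R has the higher rate, yet pooled Campaign W does — Simpson's reversal.
Engagement tier lies on the pathway campaign → engagement tier → outcome, so adjusting for it blocks the indirect effect. For the total causal effect of campaign, use the unadjusted pooled rates.
So P(outcome | do(Campaign R)) is just the pooled rate for Campaign R: 94/600 = 0.157.

0.16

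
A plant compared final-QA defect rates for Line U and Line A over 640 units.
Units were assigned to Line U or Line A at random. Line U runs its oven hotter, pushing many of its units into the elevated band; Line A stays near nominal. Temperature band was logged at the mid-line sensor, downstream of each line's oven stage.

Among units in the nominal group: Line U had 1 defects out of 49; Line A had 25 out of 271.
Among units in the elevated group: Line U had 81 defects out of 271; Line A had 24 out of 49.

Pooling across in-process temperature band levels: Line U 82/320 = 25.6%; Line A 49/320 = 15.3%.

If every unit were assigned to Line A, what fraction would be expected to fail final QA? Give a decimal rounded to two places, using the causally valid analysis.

0.15

Within every in-process temperature band level Line U has the lower rate, yet pooled Line A does — Simpson's reversal.
In-process temperature band is recorded after the line and is itself shifted by it — it sits on the causal path from line to outcome. Conditioning on a mediator would strip out part of the effect we want; the pooled comparison gives the total causal effect.
So P(outcome | do(Line A)) is just the pooled rate for Line A: 49/320 = 0.153.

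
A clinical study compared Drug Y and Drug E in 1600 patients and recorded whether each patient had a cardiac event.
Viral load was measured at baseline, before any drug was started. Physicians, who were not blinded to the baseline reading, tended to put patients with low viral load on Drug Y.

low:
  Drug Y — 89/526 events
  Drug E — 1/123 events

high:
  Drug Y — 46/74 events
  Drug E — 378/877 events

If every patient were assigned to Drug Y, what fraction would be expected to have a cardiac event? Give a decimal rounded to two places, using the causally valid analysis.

0.44

Within every viral load level Drug E has the lower rate, yet pooled Drug Y does — Simpson's reversal.
The imbalance in viral load arose from how patients were allocated, not from anything the drug did; and viral load independently affects the outcome. The pooled gap is confounded — condition on viral load.
Standardising Drug Y to the population viral load mix: 0.406·89/526 + 0.594·46/74 = 0.438.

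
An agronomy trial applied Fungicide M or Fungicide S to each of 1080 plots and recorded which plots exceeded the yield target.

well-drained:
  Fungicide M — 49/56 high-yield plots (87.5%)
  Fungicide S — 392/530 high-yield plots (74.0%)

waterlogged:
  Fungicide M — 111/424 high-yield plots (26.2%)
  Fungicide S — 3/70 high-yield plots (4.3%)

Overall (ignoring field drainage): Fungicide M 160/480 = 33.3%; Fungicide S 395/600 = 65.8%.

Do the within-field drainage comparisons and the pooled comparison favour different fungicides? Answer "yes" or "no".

yes

Within each field drainage level (well-drained 87.5% vs 74.0%; waterlogged 26.2% vs 4.3%), Fungicide M has the higher rate every time. Pooled: 33.3% vs 65.8% — Fungicide S has the higher rate overall. The two comparisons disagree.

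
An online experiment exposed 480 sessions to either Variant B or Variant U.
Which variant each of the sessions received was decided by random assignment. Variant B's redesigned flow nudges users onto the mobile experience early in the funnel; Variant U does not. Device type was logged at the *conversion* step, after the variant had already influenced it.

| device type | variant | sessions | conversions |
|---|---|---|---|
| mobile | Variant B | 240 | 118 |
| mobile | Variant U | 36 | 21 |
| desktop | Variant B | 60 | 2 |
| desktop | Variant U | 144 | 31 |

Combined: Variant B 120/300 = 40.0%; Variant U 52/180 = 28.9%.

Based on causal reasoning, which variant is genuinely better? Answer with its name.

Variant B

The device type-specific comparison favours Variant U throughout, but the pooled figures favour Variant B. The question is whether to condition on device type.
Device type here is a post-treatment variable shaped by the variant; conditioning on it would introduce bias rather than remove it. The overall comparison is the causal one.
Pooled: Variant B 40.0% vs Variant U 28.9%; Variant B is higher overall.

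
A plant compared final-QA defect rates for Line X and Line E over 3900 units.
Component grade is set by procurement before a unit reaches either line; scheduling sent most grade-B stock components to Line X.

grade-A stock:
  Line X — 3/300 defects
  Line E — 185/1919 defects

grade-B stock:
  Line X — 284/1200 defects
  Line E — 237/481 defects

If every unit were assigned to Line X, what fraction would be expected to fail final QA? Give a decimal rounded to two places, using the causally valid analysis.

0.11

Line X is lower inside every component grade stratum but Line E is lower in aggregate. Whether to stratify depends on how component grade relates to the line.
Component grade is set before the line has any effect — it is not caused by the line — and it independently drives the outcome. That makes it a confounder, so the causal comparison is within component grade levels.
Standardising Line X to the population component grade mix: 0.569·3/300 + 0.431·284/1200 = 0.108.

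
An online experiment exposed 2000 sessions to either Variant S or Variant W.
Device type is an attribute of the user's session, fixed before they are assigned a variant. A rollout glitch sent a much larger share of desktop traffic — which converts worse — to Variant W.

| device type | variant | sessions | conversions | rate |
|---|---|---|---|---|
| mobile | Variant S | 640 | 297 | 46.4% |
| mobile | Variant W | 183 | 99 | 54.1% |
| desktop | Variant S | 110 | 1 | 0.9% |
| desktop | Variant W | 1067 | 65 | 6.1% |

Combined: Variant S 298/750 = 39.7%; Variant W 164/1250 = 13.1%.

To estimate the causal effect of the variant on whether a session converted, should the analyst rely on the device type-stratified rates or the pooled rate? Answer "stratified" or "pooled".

stratified

The device type-specific comparison favours Variant W throughout, but the pooled figures favour Variant S. The question is whether to condition on device type.
Device type is set before the variant has any effect — it is not caused by the variant — and it independently drives the outcome. That makes it a confounder, so the causal comparison is within device type levels.
Within each level — mobile: 46.4% vs 54.1%; desktop: 0.9% vs 6.1% — Variant W is higher every time.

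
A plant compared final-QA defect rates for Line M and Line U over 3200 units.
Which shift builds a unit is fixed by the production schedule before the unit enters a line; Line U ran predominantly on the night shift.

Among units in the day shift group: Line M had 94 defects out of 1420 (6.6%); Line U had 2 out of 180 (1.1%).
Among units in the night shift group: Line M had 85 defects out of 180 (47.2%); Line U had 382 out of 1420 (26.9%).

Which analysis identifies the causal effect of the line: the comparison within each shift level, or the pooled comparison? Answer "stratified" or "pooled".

stratified

Within every shift level Line U has the lower rate, yet pooled Line M does — Simpson's reversal.
Here shift is a common cause — it drives both which line a case falls under and the outcome. The crude comparison mixes populations; the stratum-specific rates are the causally relevant ones.
Within each level — day shift: 6.6% vs 1.1%; night shift: 47.2% vs 26.9% — Line U is lower every time.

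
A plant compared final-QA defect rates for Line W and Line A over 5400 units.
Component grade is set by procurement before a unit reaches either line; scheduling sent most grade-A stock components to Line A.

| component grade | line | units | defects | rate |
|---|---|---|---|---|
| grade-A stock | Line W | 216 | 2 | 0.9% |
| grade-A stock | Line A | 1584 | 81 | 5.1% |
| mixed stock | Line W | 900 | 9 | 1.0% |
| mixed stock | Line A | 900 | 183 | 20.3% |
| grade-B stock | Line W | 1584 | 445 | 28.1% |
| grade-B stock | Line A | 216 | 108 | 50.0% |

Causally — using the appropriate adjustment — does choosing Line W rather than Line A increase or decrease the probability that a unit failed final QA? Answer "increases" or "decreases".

Component grade satisfies the back-door criterion: it is not a descendant of the line, and it blocks the spurious path from line to outcome. Adjusting for it (i.e., using the within-component grade rates) gives the causal effect.
Within each level — grade-A stock: 0.9% vs 5.1%; mixed stock: 1.0% vs 20.3%; grade-B stock: 28.1% vs 50.0% — Line W is lower every time.

decreases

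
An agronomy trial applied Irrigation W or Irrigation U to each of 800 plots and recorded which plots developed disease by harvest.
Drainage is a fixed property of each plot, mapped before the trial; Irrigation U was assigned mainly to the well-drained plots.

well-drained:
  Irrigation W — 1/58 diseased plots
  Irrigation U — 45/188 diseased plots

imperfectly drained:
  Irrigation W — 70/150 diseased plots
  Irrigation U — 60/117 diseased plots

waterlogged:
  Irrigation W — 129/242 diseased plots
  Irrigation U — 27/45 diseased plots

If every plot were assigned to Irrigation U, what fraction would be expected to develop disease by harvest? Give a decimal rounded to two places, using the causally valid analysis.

Since field drainage is a pre-existing factor (not a product of the irrigation) and it affects the outcome on its own, it is a confounder. The stratified rates, not the pooled rate, identify the causal effect.
Standardising Irrigation U to the population field drainage mix: 0.307·45/188 + 0.334·60/117 + 0.359·27/45 = 0.460.

0.46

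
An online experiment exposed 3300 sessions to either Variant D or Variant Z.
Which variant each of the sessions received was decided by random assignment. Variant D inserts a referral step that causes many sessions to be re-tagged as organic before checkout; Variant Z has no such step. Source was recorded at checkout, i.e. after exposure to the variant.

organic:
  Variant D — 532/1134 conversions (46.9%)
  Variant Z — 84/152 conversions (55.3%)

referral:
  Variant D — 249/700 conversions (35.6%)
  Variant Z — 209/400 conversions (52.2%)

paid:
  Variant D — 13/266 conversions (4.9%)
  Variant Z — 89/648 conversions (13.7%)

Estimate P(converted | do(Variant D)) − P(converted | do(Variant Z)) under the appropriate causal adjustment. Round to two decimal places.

The stratified and pooled comparisons disagree (Variant Z wins within each traffic source; Variant D wins overall), so the answer turns on the causal role of traffic source.
Traffic source is downstream of the variant. One should not condition on a consequence of treatment, so the overall rates are the right comparison.
The causal difference is the pooled difference: 0.378 − 0.318 = +0.060.

+0.06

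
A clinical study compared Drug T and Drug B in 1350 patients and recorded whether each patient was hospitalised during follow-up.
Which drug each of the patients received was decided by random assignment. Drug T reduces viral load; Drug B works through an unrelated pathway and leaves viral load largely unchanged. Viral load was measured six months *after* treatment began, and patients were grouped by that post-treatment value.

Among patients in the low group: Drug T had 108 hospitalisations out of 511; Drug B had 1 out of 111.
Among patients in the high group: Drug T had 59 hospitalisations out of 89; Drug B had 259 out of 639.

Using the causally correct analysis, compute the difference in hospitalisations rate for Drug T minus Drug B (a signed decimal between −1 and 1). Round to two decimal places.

-0.07

The stratified and pooled comparisons disagree (Drug B wins within each viral load; Drug T wins overall), so the answer turns on the causal role of viral load.
Viral load is downstream of the drug. One should not condition on a consequence of treatment, so the overall rates are the right comparison.
The causal difference is the pooled difference: 0.278 − 0.347 = -0.068.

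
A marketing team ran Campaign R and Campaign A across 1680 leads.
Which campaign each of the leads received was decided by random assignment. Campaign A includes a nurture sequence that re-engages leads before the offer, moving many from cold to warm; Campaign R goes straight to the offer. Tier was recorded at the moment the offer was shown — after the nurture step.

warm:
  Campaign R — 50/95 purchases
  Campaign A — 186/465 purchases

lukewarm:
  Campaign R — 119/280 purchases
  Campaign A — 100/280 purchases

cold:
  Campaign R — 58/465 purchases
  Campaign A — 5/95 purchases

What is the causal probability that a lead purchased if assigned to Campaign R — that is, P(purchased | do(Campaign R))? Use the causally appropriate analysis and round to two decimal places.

Within every engagement tier level Campaign R has the higher rate, yet pooled Campaign A does — Simpson's reversal.
Stratifying would compare campaigns among leads the campaigns themselves sorted into engagement tier groups — a form of selection on an intermediate. The unconditioned pooled rates give the total causal effect.
So P(outcome | do(Campaign R)) is just the pooled rate for Campaign R: 227/840 = 0.270.

0.27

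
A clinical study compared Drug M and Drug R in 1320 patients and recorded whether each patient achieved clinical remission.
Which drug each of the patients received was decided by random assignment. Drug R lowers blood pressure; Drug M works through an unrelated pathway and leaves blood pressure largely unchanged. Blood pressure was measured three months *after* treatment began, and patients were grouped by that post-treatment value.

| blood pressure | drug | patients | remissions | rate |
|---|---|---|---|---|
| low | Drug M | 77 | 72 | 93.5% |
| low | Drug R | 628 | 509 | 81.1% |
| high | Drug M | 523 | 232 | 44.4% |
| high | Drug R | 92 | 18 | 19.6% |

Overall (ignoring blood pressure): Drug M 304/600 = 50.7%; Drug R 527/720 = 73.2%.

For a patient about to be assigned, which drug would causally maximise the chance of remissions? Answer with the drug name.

Drug R

The blood pressure-specific comparison favours Drug M throughout, but the pooled figures favour Drug R. The question is whether to condition on blood pressure.
Blood pressure lies on the pathway drug → blood pressure → outcome, so adjusting for it blocks the indirect effect. For the total causal effect of drug, use the unadjusted pooled rates.
Pooled: Drug M 50.7% vs Drug R 73.2%; Drug R is higher overall.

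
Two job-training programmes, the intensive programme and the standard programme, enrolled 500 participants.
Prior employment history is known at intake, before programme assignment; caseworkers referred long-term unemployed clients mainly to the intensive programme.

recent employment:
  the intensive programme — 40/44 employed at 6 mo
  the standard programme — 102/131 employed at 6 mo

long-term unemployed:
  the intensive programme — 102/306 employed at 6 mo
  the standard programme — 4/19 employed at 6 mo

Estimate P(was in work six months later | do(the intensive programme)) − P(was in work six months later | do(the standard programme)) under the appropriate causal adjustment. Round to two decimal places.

+0.13

the intensive programme is higher inside every prior employment history stratum but the standard programme is higher in aggregate. Whether to stratify depends on how prior employment history relates to the programme.
Prior employment history satisfies the back-door criterion: it is not a descendant of the programme, and it blocks the spurious path from programme to outcome. Adjusting for it (i.e., using the within-prior employment history rates) gives the causal effect.
Adjusting over the population distribution of prior employment history: 0.350·(0.909−0.779) + 0.650·(0.333−0.211) = +0.125.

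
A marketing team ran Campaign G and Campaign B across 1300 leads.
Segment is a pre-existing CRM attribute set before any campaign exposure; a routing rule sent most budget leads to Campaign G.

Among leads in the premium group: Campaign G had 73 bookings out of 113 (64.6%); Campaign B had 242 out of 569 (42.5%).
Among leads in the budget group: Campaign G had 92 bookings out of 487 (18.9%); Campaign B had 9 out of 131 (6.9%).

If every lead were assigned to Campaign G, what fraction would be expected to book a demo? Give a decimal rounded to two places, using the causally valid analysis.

Customer segment is set before the campaign has any effect — it is not caused by the campaign — and it independently drives the outcome. That makes it a confounder, so the causal comparison is within customer segment levels.
Standardising Campaign G to the population customer segment mix: 0.525·73/113 + 0.475·92/487 = 0.429.

0.43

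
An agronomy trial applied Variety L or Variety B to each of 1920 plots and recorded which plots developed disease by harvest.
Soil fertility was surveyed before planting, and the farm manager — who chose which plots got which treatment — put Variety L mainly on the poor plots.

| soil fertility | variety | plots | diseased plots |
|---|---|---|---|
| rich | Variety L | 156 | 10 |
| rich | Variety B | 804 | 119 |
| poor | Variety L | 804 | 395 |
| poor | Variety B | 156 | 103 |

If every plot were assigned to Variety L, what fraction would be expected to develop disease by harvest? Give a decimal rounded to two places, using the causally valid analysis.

Here soil fertility is a common cause — it drives both which variety a case falls under and the outcome. The crude comparison mixes populations; the stratum-specific rates are the causally relevant ones.
Standardising Variety L to the population soil fertility mix: 0.500·10/156 + 0.500·395/804 = 0.278.

0.28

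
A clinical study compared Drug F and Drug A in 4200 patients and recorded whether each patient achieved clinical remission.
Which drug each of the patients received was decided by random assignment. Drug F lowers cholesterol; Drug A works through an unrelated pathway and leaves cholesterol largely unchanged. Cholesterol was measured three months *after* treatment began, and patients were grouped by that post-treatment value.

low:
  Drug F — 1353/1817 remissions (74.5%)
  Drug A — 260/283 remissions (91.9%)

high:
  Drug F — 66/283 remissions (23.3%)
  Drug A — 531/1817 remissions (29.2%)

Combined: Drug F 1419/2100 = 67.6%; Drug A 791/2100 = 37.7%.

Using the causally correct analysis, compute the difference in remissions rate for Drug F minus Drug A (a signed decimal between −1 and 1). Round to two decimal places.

Cholesterol here is a post-treatment variable shaped by the drug; conditioning on it would introduce bias rather than remove it. The overall comparison is the causal one.
The causal difference is the pooled difference: 0.676 − 0.377 = +0.299.

+0.30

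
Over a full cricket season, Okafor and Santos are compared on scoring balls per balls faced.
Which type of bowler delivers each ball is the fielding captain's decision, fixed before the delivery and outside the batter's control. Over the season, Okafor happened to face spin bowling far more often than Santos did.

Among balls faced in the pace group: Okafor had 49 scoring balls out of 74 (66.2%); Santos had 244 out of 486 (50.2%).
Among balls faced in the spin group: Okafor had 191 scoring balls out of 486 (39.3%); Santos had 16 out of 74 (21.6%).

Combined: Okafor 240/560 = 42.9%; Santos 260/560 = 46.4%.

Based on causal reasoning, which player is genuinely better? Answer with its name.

Since bowling type is a pre-existing factor (not a product of the player) and it affects the outcome on its own, it is a confounder. The stratified rates, not the pooled rate, identify the causal effect.
Within each level — pace: 66.2% vs 50.2%; spin: 39.3% vs 21.6% — Okafor is higher every time.

Okafor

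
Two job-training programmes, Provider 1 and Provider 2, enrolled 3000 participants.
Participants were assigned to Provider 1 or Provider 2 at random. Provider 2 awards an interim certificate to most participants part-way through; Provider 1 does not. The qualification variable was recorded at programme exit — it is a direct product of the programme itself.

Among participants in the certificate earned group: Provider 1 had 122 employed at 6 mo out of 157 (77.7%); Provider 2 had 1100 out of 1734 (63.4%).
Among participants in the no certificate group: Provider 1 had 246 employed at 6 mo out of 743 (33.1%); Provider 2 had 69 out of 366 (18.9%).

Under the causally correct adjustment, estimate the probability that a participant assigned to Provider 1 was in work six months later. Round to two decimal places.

Provider 1 is higher inside every qualification attained during the programme stratum but Provider 2 is higher in aggregate. Whether to stratify depends on how qualification attained during the programme relates to the programme.
Qualification attained during the programme here is a post-treatment variable shaped by the programme; conditioning on it would introduce bias rather than remove it. The overall comparison is the causal one.
So P(outcome | do(Provider 1)) is just the pooled rate for Provider 1: 368/900 = 0.409.

0.41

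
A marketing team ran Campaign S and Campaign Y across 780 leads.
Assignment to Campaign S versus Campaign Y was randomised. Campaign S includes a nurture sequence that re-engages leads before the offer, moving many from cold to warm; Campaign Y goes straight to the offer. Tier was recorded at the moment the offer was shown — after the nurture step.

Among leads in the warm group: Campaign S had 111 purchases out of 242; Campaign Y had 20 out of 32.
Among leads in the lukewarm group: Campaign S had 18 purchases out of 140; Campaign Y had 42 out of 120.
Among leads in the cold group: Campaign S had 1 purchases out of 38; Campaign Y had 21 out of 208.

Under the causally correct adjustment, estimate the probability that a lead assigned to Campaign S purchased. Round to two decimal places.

0.31

The stratified and pooled comparisons disagree (Campaign Y wins within each engagement tier; Campaign S wins overall), so the answer turns on the causal role of engagement tier.
The distribution of engagement tier is itself part of what the campaign does — it is an intermediate outcome. Holding it fixed would remove that part of the effect; the total effect is the pooled difference.
So P(outcome | do(Campaign S)) is just the pooled rate for Campaign S: 130/420 = 0.310.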